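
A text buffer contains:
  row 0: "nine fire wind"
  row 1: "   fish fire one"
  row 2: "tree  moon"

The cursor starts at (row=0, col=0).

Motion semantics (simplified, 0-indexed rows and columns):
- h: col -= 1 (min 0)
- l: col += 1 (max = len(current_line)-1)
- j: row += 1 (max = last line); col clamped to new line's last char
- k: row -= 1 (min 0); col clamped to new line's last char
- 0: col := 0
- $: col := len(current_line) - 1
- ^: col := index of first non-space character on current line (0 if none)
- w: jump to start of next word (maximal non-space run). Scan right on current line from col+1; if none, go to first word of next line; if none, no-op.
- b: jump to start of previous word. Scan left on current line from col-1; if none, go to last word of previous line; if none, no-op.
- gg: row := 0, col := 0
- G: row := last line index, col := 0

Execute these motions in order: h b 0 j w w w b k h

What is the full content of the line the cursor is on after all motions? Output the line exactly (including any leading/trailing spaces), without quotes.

After 1 (h): row=0 col=0 char='n'
After 2 (b): row=0 col=0 char='n'
After 3 (0): row=0 col=0 char='n'
After 4 (j): row=1 col=0 char='_'
After 5 (w): row=1 col=3 char='f'
After 6 (w): row=1 col=8 char='f'
After 7 (w): row=1 col=13 char='o'
After 8 (b): row=1 col=8 char='f'
After 9 (k): row=0 col=8 char='e'
After 10 (h): row=0 col=7 char='r'

Answer: nine fire wind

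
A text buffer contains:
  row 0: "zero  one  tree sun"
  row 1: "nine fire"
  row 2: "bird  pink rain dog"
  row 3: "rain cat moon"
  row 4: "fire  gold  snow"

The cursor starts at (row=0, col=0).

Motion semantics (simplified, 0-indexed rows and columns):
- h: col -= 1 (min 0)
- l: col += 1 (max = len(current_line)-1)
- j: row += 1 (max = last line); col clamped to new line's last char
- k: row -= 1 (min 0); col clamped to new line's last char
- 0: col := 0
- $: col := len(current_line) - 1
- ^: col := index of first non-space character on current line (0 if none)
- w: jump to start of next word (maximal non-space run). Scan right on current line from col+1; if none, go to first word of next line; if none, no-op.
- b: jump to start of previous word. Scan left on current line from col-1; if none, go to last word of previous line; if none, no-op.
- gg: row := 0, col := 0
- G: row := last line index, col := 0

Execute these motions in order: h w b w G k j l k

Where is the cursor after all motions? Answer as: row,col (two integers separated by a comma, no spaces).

Answer: 3,1

Derivation:
After 1 (h): row=0 col=0 char='z'
After 2 (w): row=0 col=6 char='o'
After 3 (b): row=0 col=0 char='z'
After 4 (w): row=0 col=6 char='o'
After 5 (G): row=4 col=0 char='f'
After 6 (k): row=3 col=0 char='r'
After 7 (j): row=4 col=0 char='f'
After 8 (l): row=4 col=1 char='i'
After 9 (k): row=3 col=1 char='a'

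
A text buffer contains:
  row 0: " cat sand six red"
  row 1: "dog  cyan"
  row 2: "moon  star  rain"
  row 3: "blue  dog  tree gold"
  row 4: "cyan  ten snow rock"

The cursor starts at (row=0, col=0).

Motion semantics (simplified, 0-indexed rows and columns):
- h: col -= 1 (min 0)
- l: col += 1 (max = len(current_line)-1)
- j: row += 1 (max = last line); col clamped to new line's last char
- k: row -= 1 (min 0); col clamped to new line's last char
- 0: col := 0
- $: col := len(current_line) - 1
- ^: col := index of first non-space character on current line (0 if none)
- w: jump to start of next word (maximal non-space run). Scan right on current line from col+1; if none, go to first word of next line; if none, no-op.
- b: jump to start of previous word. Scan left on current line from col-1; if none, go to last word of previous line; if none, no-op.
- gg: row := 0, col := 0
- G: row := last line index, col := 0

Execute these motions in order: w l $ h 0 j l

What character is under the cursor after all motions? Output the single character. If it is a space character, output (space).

Answer: o

Derivation:
After 1 (w): row=0 col=1 char='c'
After 2 (l): row=0 col=2 char='a'
After 3 ($): row=0 col=16 char='d'
After 4 (h): row=0 col=15 char='e'
After 5 (0): row=0 col=0 char='_'
After 6 (j): row=1 col=0 char='d'
After 7 (l): row=1 col=1 char='o'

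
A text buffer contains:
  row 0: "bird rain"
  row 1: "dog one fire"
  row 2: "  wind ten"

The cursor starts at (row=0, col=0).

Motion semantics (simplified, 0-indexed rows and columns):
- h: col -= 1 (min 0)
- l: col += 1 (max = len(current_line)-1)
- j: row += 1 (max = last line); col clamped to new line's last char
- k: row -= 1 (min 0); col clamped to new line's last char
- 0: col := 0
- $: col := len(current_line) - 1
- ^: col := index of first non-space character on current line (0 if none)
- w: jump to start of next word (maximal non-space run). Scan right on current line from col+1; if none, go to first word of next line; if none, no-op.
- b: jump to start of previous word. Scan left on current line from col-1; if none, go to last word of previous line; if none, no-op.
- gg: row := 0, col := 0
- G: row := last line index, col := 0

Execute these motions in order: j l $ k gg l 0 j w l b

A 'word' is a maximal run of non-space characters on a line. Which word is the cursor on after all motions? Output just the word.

After 1 (j): row=1 col=0 char='d'
After 2 (l): row=1 col=1 char='o'
After 3 ($): row=1 col=11 char='e'
After 4 (k): row=0 col=8 char='n'
After 5 (gg): row=0 col=0 char='b'
After 6 (l): row=0 col=1 char='i'
After 7 (0): row=0 col=0 char='b'
After 8 (j): row=1 col=0 char='d'
After 9 (w): row=1 col=4 char='o'
After 10 (l): row=1 col=5 char='n'
After 11 (b): row=1 col=4 char='o'

Answer: one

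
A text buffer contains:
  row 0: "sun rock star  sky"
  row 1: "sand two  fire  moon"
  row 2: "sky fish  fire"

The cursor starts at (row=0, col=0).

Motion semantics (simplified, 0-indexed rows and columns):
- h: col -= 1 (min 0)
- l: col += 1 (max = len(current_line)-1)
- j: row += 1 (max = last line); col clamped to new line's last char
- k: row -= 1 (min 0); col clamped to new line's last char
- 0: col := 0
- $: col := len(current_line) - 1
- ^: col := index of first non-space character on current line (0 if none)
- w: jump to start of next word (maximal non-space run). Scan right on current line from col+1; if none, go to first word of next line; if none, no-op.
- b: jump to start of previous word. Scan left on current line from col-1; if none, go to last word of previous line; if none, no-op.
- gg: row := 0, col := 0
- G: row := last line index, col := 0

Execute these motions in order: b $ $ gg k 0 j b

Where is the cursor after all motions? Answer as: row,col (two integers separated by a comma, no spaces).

After 1 (b): row=0 col=0 char='s'
After 2 ($): row=0 col=17 char='y'
After 3 ($): row=0 col=17 char='y'
After 4 (gg): row=0 col=0 char='s'
After 5 (k): row=0 col=0 char='s'
After 6 (0): row=0 col=0 char='s'
After 7 (j): row=1 col=0 char='s'
After 8 (b): row=0 col=15 char='s'

Answer: 0,15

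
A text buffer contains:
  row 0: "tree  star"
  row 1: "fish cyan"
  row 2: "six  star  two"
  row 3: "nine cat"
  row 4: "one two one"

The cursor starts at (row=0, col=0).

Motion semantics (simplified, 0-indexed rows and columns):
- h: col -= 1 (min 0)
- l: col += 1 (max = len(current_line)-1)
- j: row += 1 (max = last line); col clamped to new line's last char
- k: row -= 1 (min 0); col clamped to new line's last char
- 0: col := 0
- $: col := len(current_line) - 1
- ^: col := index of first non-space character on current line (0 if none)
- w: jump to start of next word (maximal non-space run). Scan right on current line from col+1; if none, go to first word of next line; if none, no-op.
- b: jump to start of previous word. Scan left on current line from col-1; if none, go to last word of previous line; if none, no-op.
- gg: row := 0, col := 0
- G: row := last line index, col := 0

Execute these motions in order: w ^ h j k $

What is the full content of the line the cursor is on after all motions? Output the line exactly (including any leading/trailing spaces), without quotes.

After 1 (w): row=0 col=6 char='s'
After 2 (^): row=0 col=0 char='t'
After 3 (h): row=0 col=0 char='t'
After 4 (j): row=1 col=0 char='f'
After 5 (k): row=0 col=0 char='t'
After 6 ($): row=0 col=9 char='r'

Answer: tree  star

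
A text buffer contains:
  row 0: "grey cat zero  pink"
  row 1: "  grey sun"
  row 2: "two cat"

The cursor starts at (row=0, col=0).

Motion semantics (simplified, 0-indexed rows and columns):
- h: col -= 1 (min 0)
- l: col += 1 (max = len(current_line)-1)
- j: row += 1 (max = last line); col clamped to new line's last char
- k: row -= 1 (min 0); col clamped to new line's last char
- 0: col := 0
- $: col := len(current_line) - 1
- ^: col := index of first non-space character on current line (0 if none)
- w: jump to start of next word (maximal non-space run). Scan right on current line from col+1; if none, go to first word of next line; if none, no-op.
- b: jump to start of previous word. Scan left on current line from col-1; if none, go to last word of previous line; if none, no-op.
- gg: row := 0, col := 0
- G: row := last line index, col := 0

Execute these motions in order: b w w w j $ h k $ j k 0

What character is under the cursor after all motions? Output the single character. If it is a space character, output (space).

After 1 (b): row=0 col=0 char='g'
After 2 (w): row=0 col=5 char='c'
After 3 (w): row=0 col=9 char='z'
After 4 (w): row=0 col=15 char='p'
After 5 (j): row=1 col=9 char='n'
After 6 ($): row=1 col=9 char='n'
After 7 (h): row=1 col=8 char='u'
After 8 (k): row=0 col=8 char='_'
After 9 ($): row=0 col=18 char='k'
After 10 (j): row=1 col=9 char='n'
After 11 (k): row=0 col=9 char='z'
After 12 (0): row=0 col=0 char='g'

Answer: g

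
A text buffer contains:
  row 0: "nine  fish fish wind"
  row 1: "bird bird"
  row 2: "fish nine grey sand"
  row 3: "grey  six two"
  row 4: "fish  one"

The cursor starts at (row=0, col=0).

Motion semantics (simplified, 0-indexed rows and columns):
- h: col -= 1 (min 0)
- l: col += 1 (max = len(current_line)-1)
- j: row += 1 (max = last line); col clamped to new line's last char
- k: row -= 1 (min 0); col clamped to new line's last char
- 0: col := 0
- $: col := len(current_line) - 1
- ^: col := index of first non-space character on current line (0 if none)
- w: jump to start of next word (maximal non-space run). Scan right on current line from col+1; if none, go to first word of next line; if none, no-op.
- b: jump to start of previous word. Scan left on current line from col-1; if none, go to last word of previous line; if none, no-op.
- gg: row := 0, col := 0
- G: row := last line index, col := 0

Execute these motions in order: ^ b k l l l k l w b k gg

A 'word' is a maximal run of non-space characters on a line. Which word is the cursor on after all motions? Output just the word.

Answer: nine

Derivation:
After 1 (^): row=0 col=0 char='n'
After 2 (b): row=0 col=0 char='n'
After 3 (k): row=0 col=0 char='n'
After 4 (l): row=0 col=1 char='i'
After 5 (l): row=0 col=2 char='n'
After 6 (l): row=0 col=3 char='e'
After 7 (k): row=0 col=3 char='e'
After 8 (l): row=0 col=4 char='_'
After 9 (w): row=0 col=6 char='f'
After 10 (b): row=0 col=0 char='n'
After 11 (k): row=0 col=0 char='n'
After 12 (gg): row=0 col=0 char='n'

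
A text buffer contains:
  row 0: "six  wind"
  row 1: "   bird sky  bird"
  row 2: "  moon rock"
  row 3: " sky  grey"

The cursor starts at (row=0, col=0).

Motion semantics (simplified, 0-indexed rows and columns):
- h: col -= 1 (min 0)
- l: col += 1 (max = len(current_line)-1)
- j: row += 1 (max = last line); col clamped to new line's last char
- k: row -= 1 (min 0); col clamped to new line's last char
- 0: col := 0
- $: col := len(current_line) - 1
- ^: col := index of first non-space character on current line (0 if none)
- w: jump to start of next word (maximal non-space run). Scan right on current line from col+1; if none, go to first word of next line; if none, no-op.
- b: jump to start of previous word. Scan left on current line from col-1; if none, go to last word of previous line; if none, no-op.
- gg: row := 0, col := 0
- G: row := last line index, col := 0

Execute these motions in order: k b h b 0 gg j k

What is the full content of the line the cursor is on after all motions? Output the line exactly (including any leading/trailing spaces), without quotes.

Answer: six  wind

Derivation:
After 1 (k): row=0 col=0 char='s'
After 2 (b): row=0 col=0 char='s'
After 3 (h): row=0 col=0 char='s'
After 4 (b): row=0 col=0 char='s'
After 5 (0): row=0 col=0 char='s'
After 6 (gg): row=0 col=0 char='s'
After 7 (j): row=1 col=0 char='_'
After 8 (k): row=0 col=0 char='s'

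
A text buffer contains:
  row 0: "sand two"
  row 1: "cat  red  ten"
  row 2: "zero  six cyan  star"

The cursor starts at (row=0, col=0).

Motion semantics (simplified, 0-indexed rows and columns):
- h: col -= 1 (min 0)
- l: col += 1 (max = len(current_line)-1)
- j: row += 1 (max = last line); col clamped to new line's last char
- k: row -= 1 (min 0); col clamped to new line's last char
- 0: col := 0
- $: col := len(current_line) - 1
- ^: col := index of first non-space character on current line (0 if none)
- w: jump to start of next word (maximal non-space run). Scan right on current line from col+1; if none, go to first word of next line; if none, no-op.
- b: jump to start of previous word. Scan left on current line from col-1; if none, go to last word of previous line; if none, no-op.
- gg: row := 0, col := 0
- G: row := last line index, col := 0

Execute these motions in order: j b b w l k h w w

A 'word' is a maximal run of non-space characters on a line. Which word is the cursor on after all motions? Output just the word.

After 1 (j): row=1 col=0 char='c'
After 2 (b): row=0 col=5 char='t'
After 3 (b): row=0 col=0 char='s'
After 4 (w): row=0 col=5 char='t'
After 5 (l): row=0 col=6 char='w'
After 6 (k): row=0 col=6 char='w'
After 7 (h): row=0 col=5 char='t'
After 8 (w): row=1 col=0 char='c'
After 9 (w): row=1 col=5 char='r'

Answer: red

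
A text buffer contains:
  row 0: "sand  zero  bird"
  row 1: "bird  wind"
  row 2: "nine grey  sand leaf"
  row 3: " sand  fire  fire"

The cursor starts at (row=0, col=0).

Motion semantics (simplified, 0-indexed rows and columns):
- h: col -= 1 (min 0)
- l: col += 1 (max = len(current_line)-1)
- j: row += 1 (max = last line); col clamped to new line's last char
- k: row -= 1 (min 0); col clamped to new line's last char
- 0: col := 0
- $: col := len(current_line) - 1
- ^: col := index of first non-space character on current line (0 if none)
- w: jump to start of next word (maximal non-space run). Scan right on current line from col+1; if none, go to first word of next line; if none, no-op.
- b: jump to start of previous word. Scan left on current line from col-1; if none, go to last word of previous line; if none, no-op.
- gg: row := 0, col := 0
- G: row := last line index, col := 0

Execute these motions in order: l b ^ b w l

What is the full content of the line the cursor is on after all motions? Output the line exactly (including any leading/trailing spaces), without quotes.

Answer: sand  zero  bird

Derivation:
After 1 (l): row=0 col=1 char='a'
After 2 (b): row=0 col=0 char='s'
After 3 (^): row=0 col=0 char='s'
After 4 (b): row=0 col=0 char='s'
After 5 (w): row=0 col=6 char='z'
After 6 (l): row=0 col=7 char='e'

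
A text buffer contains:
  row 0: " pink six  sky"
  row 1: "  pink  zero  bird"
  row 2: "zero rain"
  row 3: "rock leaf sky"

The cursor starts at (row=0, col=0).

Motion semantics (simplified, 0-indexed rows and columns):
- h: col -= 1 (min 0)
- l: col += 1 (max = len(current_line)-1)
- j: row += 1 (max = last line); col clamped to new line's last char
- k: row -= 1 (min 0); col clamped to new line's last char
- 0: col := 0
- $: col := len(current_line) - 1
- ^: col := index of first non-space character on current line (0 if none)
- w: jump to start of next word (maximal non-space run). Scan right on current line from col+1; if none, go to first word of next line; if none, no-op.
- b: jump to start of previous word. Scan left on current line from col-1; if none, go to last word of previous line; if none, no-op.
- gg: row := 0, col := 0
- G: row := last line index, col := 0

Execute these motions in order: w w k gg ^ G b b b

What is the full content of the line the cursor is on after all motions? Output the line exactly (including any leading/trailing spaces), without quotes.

Answer:   pink  zero  bird

Derivation:
After 1 (w): row=0 col=1 char='p'
After 2 (w): row=0 col=6 char='s'
After 3 (k): row=0 col=6 char='s'
After 4 (gg): row=0 col=0 char='_'
After 5 (^): row=0 col=1 char='p'
After 6 (G): row=3 col=0 char='r'
After 7 (b): row=2 col=5 char='r'
After 8 (b): row=2 col=0 char='z'
After 9 (b): row=1 col=14 char='b'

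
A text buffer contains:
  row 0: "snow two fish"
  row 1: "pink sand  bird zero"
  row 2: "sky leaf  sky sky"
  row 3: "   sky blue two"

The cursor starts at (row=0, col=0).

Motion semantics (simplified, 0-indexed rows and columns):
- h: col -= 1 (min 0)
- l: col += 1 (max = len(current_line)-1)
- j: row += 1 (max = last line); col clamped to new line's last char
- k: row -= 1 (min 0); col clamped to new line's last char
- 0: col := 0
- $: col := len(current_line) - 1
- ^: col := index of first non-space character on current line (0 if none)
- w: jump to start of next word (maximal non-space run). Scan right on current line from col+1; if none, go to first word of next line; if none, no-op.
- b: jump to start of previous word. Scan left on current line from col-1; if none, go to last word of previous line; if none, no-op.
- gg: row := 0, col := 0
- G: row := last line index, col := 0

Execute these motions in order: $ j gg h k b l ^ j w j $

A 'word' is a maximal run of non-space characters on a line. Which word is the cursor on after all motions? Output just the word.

After 1 ($): row=0 col=12 char='h'
After 2 (j): row=1 col=12 char='i'
After 3 (gg): row=0 col=0 char='s'
After 4 (h): row=0 col=0 char='s'
After 5 (k): row=0 col=0 char='s'
After 6 (b): row=0 col=0 char='s'
After 7 (l): row=0 col=1 char='n'
After 8 (^): row=0 col=0 char='s'
After 9 (j): row=1 col=0 char='p'
After 10 (w): row=1 col=5 char='s'
After 11 (j): row=2 col=5 char='e'
After 12 ($): row=2 col=16 char='y'

Answer: sky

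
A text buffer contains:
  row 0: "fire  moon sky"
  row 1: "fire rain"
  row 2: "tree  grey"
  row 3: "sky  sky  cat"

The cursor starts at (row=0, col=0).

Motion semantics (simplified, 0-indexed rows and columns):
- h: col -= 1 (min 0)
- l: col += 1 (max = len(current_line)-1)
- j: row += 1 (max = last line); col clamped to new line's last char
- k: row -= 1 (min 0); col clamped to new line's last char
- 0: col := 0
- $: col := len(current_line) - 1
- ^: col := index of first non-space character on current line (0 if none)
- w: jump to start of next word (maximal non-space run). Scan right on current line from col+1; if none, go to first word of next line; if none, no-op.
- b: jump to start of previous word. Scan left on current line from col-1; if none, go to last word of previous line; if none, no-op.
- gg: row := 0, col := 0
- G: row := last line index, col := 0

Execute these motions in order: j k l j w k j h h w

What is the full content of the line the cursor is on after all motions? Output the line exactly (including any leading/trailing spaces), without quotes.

After 1 (j): row=1 col=0 char='f'
After 2 (k): row=0 col=0 char='f'
After 3 (l): row=0 col=1 char='i'
After 4 (j): row=1 col=1 char='i'
After 5 (w): row=1 col=5 char='r'
After 6 (k): row=0 col=5 char='_'
After 7 (j): row=1 col=5 char='r'
After 8 (h): row=1 col=4 char='_'
After 9 (h): row=1 col=3 char='e'
After 10 (w): row=1 col=5 char='r'

Answer: fire rain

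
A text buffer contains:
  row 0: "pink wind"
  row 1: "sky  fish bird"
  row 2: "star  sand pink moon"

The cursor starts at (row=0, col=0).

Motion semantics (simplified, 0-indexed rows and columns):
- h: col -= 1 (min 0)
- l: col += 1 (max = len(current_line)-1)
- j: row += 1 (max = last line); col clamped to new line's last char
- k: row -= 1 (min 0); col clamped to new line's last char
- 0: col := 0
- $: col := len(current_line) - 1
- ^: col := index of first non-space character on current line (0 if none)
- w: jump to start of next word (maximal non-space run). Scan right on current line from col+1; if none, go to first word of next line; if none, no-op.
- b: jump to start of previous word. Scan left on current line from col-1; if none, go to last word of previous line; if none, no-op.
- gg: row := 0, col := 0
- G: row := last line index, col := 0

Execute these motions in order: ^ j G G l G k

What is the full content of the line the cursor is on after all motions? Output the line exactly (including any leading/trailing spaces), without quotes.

After 1 (^): row=0 col=0 char='p'
After 2 (j): row=1 col=0 char='s'
After 3 (G): row=2 col=0 char='s'
After 4 (G): row=2 col=0 char='s'
After 5 (l): row=2 col=1 char='t'
After 6 (G): row=2 col=0 char='s'
After 7 (k): row=1 col=0 char='s'

Answer: sky  fish bird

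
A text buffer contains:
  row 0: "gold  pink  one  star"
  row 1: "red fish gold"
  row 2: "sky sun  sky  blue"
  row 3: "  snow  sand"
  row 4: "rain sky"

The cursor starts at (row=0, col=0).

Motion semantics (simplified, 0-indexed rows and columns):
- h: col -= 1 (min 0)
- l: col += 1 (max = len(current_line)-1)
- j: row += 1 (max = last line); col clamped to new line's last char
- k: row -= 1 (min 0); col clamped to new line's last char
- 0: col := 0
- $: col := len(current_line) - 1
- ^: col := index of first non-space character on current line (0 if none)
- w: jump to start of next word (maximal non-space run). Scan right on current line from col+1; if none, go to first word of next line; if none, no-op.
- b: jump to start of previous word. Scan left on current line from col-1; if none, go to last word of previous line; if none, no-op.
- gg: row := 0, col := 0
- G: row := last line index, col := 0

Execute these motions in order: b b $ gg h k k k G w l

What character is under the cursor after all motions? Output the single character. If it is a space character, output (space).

After 1 (b): row=0 col=0 char='g'
After 2 (b): row=0 col=0 char='g'
After 3 ($): row=0 col=20 char='r'
After 4 (gg): row=0 col=0 char='g'
After 5 (h): row=0 col=0 char='g'
After 6 (k): row=0 col=0 char='g'
After 7 (k): row=0 col=0 char='g'
After 8 (k): row=0 col=0 char='g'
After 9 (G): row=4 col=0 char='r'
After 10 (w): row=4 col=5 char='s'
After 11 (l): row=4 col=6 char='k'

Answer: k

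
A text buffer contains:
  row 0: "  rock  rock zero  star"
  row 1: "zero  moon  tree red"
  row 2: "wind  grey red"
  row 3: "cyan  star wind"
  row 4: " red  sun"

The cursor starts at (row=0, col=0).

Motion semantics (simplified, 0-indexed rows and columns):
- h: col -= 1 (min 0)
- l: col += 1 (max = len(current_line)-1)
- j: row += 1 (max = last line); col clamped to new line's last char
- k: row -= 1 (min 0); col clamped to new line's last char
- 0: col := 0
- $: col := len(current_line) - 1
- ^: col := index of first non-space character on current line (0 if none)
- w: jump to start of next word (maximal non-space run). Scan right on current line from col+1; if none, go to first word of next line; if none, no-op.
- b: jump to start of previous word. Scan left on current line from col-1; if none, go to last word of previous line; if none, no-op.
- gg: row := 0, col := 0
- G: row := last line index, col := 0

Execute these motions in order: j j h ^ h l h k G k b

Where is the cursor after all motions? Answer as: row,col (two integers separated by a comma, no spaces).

Answer: 2,11

Derivation:
After 1 (j): row=1 col=0 char='z'
After 2 (j): row=2 col=0 char='w'
After 3 (h): row=2 col=0 char='w'
After 4 (^): row=2 col=0 char='w'
After 5 (h): row=2 col=0 char='w'
After 6 (l): row=2 col=1 char='i'
After 7 (h): row=2 col=0 char='w'
After 8 (k): row=1 col=0 char='z'
After 9 (G): row=4 col=0 char='_'
After 10 (k): row=3 col=0 char='c'
After 11 (b): row=2 col=11 char='r'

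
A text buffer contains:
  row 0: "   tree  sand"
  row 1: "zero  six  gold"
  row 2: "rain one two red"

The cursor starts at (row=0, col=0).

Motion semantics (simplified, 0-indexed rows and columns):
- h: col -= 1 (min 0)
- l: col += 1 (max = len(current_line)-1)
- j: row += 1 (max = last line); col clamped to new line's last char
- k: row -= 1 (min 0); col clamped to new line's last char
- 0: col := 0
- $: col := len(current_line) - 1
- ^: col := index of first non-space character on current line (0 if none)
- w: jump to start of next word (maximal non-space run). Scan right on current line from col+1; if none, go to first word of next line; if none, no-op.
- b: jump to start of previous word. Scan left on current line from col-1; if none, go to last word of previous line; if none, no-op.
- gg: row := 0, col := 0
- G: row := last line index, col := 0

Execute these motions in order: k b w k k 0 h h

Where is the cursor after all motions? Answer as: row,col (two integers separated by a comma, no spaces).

Answer: 0,0

Derivation:
After 1 (k): row=0 col=0 char='_'
After 2 (b): row=0 col=0 char='_'
After 3 (w): row=0 col=3 char='t'
After 4 (k): row=0 col=3 char='t'
After 5 (k): row=0 col=3 char='t'
After 6 (0): row=0 col=0 char='_'
After 7 (h): row=0 col=0 char='_'
After 8 (h): row=0 col=0 char='_'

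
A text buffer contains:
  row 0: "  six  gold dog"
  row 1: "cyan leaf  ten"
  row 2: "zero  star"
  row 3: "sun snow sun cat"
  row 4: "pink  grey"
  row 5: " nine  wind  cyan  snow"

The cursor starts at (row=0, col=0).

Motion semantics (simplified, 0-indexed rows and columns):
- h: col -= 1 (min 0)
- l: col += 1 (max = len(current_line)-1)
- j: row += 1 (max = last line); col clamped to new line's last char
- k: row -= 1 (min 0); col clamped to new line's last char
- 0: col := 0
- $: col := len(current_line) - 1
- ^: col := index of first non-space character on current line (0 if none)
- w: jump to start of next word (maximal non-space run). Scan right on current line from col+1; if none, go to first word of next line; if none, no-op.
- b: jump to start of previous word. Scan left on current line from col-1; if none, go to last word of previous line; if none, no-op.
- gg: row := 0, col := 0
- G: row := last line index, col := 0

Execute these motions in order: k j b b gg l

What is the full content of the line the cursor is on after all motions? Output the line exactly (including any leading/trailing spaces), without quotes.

Answer:   six  gold dog

Derivation:
After 1 (k): row=0 col=0 char='_'
After 2 (j): row=1 col=0 char='c'
After 3 (b): row=0 col=12 char='d'
After 4 (b): row=0 col=7 char='g'
After 5 (gg): row=0 col=0 char='_'
After 6 (l): row=0 col=1 char='_'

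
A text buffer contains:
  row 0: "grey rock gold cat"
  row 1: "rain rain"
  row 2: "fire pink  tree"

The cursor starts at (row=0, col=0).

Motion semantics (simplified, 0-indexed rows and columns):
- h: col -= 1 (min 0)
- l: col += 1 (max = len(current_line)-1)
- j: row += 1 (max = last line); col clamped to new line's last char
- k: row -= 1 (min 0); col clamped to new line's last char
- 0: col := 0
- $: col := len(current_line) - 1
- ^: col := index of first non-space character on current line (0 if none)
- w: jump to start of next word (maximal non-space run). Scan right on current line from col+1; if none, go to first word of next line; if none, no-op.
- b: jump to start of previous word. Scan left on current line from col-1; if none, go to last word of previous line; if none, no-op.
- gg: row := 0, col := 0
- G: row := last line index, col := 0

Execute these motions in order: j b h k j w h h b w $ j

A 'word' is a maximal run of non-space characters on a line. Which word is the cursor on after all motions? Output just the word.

Answer: tree

Derivation:
After 1 (j): row=1 col=0 char='r'
After 2 (b): row=0 col=15 char='c'
After 3 (h): row=0 col=14 char='_'
After 4 (k): row=0 col=14 char='_'
After 5 (j): row=1 col=8 char='n'
After 6 (w): row=2 col=0 char='f'
After 7 (h): row=2 col=0 char='f'
After 8 (h): row=2 col=0 char='f'
After 9 (b): row=1 col=5 char='r'
After 10 (w): row=2 col=0 char='f'
After 11 ($): row=2 col=14 char='e'
After 12 (j): row=2 col=14 char='e'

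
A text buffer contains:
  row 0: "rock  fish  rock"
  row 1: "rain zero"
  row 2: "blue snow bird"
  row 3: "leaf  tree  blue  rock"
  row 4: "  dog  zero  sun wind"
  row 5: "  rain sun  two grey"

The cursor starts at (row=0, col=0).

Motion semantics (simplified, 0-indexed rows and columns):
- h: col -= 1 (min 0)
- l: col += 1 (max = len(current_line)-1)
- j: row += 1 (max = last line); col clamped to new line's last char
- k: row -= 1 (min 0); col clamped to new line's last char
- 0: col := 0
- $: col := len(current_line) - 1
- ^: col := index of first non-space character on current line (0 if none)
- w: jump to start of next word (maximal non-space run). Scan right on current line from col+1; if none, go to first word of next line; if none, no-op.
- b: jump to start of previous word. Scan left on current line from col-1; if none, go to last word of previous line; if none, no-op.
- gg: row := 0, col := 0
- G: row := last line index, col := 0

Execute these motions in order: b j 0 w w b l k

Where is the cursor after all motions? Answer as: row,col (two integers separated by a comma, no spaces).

After 1 (b): row=0 col=0 char='r'
After 2 (j): row=1 col=0 char='r'
After 3 (0): row=1 col=0 char='r'
After 4 (w): row=1 col=5 char='z'
After 5 (w): row=2 col=0 char='b'
After 6 (b): row=1 col=5 char='z'
After 7 (l): row=1 col=6 char='e'
After 8 (k): row=0 col=6 char='f'

Answer: 0,6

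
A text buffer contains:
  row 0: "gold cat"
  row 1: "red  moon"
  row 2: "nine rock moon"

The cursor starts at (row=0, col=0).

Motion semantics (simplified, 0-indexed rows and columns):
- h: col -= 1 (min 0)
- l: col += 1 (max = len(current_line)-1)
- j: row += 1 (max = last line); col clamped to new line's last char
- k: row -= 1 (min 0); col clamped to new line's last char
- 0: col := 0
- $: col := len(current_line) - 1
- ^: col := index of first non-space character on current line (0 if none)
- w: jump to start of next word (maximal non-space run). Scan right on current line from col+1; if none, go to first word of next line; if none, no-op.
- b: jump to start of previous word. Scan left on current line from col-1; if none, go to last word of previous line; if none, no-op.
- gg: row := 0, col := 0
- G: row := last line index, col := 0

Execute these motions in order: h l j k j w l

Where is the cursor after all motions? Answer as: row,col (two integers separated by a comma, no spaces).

After 1 (h): row=0 col=0 char='g'
After 2 (l): row=0 col=1 char='o'
After 3 (j): row=1 col=1 char='e'
After 4 (k): row=0 col=1 char='o'
After 5 (j): row=1 col=1 char='e'
After 6 (w): row=1 col=5 char='m'
After 7 (l): row=1 col=6 char='o'

Answer: 1,6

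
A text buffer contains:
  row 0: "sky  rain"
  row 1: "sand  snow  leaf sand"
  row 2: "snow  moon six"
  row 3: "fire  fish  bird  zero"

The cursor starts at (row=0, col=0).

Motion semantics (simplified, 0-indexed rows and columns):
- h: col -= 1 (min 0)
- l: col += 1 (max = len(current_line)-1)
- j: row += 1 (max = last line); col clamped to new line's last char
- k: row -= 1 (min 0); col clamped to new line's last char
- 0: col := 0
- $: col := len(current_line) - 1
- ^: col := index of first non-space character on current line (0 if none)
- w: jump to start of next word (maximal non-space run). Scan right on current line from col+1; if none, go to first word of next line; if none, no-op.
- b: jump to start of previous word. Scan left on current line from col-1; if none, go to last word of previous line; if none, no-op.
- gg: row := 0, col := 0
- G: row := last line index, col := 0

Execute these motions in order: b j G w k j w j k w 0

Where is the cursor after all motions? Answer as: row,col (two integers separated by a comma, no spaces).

After 1 (b): row=0 col=0 char='s'
After 2 (j): row=1 col=0 char='s'
After 3 (G): row=3 col=0 char='f'
After 4 (w): row=3 col=6 char='f'
After 5 (k): row=2 col=6 char='m'
After 6 (j): row=3 col=6 char='f'
After 7 (w): row=3 col=12 char='b'
After 8 (j): row=3 col=12 char='b'
After 9 (k): row=2 col=12 char='i'
After 10 (w): row=3 col=0 char='f'
After 11 (0): row=3 col=0 char='f'

Answer: 3,0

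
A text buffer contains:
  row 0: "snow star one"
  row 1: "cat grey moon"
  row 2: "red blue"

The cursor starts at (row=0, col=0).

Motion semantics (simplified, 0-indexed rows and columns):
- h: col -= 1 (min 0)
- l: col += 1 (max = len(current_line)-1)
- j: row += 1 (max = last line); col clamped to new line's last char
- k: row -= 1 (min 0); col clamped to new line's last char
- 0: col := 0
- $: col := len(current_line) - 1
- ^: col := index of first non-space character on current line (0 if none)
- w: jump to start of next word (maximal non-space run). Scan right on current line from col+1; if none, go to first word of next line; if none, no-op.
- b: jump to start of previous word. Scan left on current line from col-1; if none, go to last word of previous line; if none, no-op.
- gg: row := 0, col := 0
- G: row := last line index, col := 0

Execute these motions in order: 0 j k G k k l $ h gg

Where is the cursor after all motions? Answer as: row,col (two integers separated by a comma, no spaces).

After 1 (0): row=0 col=0 char='s'
After 2 (j): row=1 col=0 char='c'
After 3 (k): row=0 col=0 char='s'
After 4 (G): row=2 col=0 char='r'
After 5 (k): row=1 col=0 char='c'
After 6 (k): row=0 col=0 char='s'
After 7 (l): row=0 col=1 char='n'
After 8 ($): row=0 col=12 char='e'
After 9 (h): row=0 col=11 char='n'
After 10 (gg): row=0 col=0 char='s'

Answer: 0,0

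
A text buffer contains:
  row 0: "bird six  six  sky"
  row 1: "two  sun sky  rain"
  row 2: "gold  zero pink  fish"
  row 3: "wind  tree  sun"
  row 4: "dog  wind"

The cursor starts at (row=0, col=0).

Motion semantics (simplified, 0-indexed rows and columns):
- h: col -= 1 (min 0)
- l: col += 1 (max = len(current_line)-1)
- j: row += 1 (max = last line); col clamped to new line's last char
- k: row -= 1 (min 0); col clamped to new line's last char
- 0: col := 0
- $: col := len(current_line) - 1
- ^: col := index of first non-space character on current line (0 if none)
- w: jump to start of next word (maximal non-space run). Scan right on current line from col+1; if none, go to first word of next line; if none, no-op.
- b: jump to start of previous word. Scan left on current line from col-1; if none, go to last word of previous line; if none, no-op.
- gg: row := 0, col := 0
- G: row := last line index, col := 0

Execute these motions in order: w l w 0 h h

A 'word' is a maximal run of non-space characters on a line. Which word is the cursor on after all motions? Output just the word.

Answer: bird

Derivation:
After 1 (w): row=0 col=5 char='s'
After 2 (l): row=0 col=6 char='i'
After 3 (w): row=0 col=10 char='s'
After 4 (0): row=0 col=0 char='b'
After 5 (h): row=0 col=0 char='b'
After 6 (h): row=0 col=0 char='b'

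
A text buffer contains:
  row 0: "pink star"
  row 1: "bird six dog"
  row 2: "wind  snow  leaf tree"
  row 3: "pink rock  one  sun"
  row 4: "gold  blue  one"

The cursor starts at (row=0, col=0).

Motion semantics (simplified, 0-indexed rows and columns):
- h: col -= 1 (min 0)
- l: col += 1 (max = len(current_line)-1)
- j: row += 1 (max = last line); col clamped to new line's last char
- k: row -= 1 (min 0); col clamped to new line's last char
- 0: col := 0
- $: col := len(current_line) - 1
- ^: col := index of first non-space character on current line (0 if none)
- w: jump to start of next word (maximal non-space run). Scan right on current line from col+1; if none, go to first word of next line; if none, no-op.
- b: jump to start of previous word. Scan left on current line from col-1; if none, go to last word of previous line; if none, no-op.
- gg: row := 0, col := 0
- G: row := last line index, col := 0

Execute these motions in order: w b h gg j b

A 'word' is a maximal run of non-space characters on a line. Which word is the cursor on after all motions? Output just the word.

Answer: star

Derivation:
After 1 (w): row=0 col=5 char='s'
After 2 (b): row=0 col=0 char='p'
After 3 (h): row=0 col=0 char='p'
After 4 (gg): row=0 col=0 char='p'
After 5 (j): row=1 col=0 char='b'
After 6 (b): row=0 col=5 char='s'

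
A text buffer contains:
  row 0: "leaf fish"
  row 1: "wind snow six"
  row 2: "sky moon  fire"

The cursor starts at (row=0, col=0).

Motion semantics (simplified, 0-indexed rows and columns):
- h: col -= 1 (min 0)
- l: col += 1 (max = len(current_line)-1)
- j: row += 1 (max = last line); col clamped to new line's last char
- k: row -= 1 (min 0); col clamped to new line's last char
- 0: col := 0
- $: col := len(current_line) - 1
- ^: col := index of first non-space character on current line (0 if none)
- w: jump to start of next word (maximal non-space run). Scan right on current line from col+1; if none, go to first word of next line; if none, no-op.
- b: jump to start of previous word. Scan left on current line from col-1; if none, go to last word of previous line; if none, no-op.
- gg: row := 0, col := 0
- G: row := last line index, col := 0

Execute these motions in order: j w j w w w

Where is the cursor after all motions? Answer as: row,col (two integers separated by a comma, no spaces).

After 1 (j): row=1 col=0 char='w'
After 2 (w): row=1 col=5 char='s'
After 3 (j): row=2 col=5 char='o'
After 4 (w): row=2 col=10 char='f'
After 5 (w): row=2 col=10 char='f'
After 6 (w): row=2 col=10 char='f'

Answer: 2,10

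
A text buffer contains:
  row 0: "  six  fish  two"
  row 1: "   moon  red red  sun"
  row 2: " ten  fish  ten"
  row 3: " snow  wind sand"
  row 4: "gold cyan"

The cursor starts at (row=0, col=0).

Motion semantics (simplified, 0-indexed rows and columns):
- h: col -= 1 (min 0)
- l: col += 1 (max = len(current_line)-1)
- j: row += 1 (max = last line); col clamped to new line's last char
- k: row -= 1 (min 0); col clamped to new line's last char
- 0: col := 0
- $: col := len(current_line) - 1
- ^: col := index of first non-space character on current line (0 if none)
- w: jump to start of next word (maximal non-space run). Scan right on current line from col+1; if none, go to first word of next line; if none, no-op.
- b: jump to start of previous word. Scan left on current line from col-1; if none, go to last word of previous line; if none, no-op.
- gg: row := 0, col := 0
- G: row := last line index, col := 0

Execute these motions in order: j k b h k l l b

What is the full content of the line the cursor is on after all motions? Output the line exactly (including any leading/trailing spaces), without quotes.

Answer:   six  fish  two

Derivation:
After 1 (j): row=1 col=0 char='_'
After 2 (k): row=0 col=0 char='_'
After 3 (b): row=0 col=0 char='_'
After 4 (h): row=0 col=0 char='_'
After 5 (k): row=0 col=0 char='_'
After 6 (l): row=0 col=1 char='_'
After 7 (l): row=0 col=2 char='s'
After 8 (b): row=0 col=2 char='s'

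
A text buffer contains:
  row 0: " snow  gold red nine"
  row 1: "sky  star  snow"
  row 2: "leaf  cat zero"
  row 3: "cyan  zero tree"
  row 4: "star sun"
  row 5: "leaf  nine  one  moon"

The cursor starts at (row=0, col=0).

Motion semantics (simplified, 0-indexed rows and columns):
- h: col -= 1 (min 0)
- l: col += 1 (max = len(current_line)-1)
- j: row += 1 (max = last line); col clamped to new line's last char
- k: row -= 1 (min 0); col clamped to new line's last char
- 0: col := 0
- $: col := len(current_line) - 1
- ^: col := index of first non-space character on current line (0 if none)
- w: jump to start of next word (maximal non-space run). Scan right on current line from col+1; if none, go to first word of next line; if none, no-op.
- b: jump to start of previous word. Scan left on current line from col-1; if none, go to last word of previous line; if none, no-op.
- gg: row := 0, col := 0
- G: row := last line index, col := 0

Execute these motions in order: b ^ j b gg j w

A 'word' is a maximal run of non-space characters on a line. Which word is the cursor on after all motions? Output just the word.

Answer: star

Derivation:
After 1 (b): row=0 col=0 char='_'
After 2 (^): row=0 col=1 char='s'
After 3 (j): row=1 col=1 char='k'
After 4 (b): row=1 col=0 char='s'
After 5 (gg): row=0 col=0 char='_'
After 6 (j): row=1 col=0 char='s'
After 7 (w): row=1 col=5 char='s'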